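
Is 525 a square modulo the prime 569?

no

(525/569)
  = (569/525)    [QR: 525 ≡ 1 mod 4, sign kept]
  = (44/525)    [569 ≡ 44 mod 525]
  = (11/525)    [525 ≡ 5 mod 8 ⇒ (2/525)^2 = +1]
  = (525/11)    [QR: 525 ≡ 1 mod 4, sign kept]
  = (8/11)    [525 ≡ 8 mod 11]
  = -(1/11)    [11 ≡ 3 mod 8 ⇒ (2/11)^3 = -1]
  = -1    [(1/11) = 1]
(525/569) = -1, and 569 is prime, so 525 is not a quadratic residue mod 569.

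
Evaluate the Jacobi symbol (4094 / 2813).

Reduce the numerator: 4094 ≡ 1281 (mod 2813), so (4094 / 2813) = (1281 / 2813).
1281 ≡ 1 (mod 4), so quadratic reciprocity gives (1281 / 2813) = (2813 / 1281). Reduce: 2813 ≡ 251 (mod 1281). Now have (251 / 1281).
1281 ≡ 1 (mod 4), so quadratic reciprocity gives (251 / 1281) = (1281 / 251). Reduce: 1281 ≡ 26 (mod 251). Now have (26 / 251).
Factor out 2: 26 = 2·13. Since 251 ≡ 3 (mod 8), (2 / 251) = -1. Now have -(13 / 251).
13 ≡ 1 (mod 4), so quadratic reciprocity gives (13 / 251) = (251 / 13). Reduce: 251 ≡ 4 (mod 13). Now have -(4 / 13).
Factor out 2: 4 = 2^2. Since 13 ≡ 5 (mod 8), (2 / 13) = -1, and (2 / 13)^2 = +1. Now have -(1 / 13).
(1 / 13) = 1. Collecting the sign factors: -1.

-1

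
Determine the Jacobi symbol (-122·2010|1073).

By multiplicativity, (-122·2010|1073) = (-122|1073)·(2010|1073).
First factor (-122|1073):
(-122|1073)
  = (951|1073)    [-122 ≡ 951 mod 1073]
  = (1073|951)    [QR: 1073 ≡ 1 mod 4, sign kept]
  = (122|951)    [1073 ≡ 122 mod 951]
  = (61|951)    [951 ≡ 7 mod 8 ⇒ (2|951) = +1]
  = (951|61)    [QR: 61 ≡ 1 mod 4, sign kept]
  = (36|61)    [951 ≡ 36 mod 61]
  = (9|61)    [61 ≡ 5 mod 8 ⇒ (2|61)^2 = +1]
  = (61|9)    [QR: 9 ≡ 1 mod 4, sign kept]
  = (7|9)    [61 ≡ 7 mod 9]
  = (9|7)    [QR: 9 ≡ 1 mod 4, sign kept]
  = (2|7)    [9 ≡ 2 mod 7]
  = (1|7)    [7 ≡ 7 mod 8 ⇒ (2|7) = +1]
  = 1    [(1|7) = 1]
Second factor (2010|1073):
(2010|1073)
  = (937|1073)    [2010 ≡ 937 mod 1073]
  = (1073|937)    [QR: 937 ≡ 1 mod 4, sign kept]
  = (136|937)    [1073 ≡ 136 mod 937]
  = (17|937)    [937 ≡ 1 mod 8 ⇒ (2|937)^3 = +1]
  = (937|17)    [QR: 17 ≡ 1 mod 4, sign kept]
  = (2|17)    [937 ≡ 2 mod 17]
  = (1|17)    [17 ≡ 1 mod 8 ⇒ (2|17) = +1]
  = 1    [(1|17) = 1]
Product: (1)·(1) = 1.

1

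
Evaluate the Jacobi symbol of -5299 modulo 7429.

Reduce the numerator: -5299 ≡ 2130 (mod 7429), so (-5299/7429) = (2130/7429).
Factor out 2: 2130 = 2·1065. Since 7429 ≡ 5 (mod 8), (2/7429) = -1. Now have -(1065/7429).
1065 ≡ 1 (mod 4), so quadratic reciprocity gives (1065/7429) = (7429/1065). Reduce: 7429 ≡ 1039 (mod 1065). Now have -(1039/1065).
1065 ≡ 1 (mod 4), so quadratic reciprocity gives (1039/1065) = (1065/1039). Reduce: 1065 ≡ 26 (mod 1039). Now have -(26/1039).
Factor out 2: 26 = 2·13. Since 1039 ≡ 7 (mod 8), (2/1039) = +1. Now have -(13/1039).
13 ≡ 1 (mod 4), so quadratic reciprocity gives (13/1039) = (1039/13). Reduce: 1039 ≡ 12 (mod 13). Now have -(12/13).
Factor out 2: 12 = 2^2·3. Since 13 ≡ 5 (mod 8), (2/13) = -1, and (2/13)^2 = +1. Now have -(3/13).
13 ≡ 1 (mod 4), so quadratic reciprocity gives (3/13) = (13/3). Reduce: 13 ≡ 1 (mod 3). Now have -(1/3).
(1/3) = 1. Collecting the sign factors: -1.

-1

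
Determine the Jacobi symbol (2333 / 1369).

(2333 / 1369)
  = (964 / 1369)    [2333 ≡ 964 mod 1369]
  = (241 / 1369)    [1369 ≡ 1 mod 8 ⇒ (2 / 1369)^2 = +1]
  = (1369 / 241)    [QR: 241 ≡ 1 mod 4, sign kept]
  = (164 / 241)    [1369 ≡ 164 mod 241]
  = (41 / 241)    [241 ≡ 1 mod 8 ⇒ (2 / 241)^2 = +1]
  = (241 / 41)    [QR: 41 ≡ 1 mod 4, sign kept]
  = (36 / 41)    [241 ≡ 36 mod 41]
  = (9 / 41)    [41 ≡ 1 mod 8 ⇒ (2 / 41)^2 = +1]
  = (41 / 9)    [QR: 9 ≡ 1 mod 4, sign kept]
  = (5 / 9)    [41 ≡ 5 mod 9]
  = (9 / 5)    [QR: 5 ≡ 1 mod 4, sign kept]
  = (4 / 5)    [9 ≡ 4 mod 5]
  = (1 / 5)    [5 ≡ 5 mod 8 ⇒ (2 / 5)^2 = +1]
  = 1    [(1 / 5) = 1]

1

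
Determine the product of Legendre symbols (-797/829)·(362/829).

By multiplicativity, (-797·362/829) = (-797/829)·(362/829).
First factor (-797/829):
(-797/829)
  = (32/829)    [-797 ≡ 32 mod 829]
  = -(1/829)    [829 ≡ 5 mod 8 ⇒ (2/829)^5 = -1]
  = -1    [(1/829) = 1]
Second factor (362/829):
(362/829)
  = -(181/829)    [829 ≡ 5 mod 8 ⇒ (2/829) = -1]
  = -(829/181)    [QR: 181 ≡ 1 mod 4, sign kept]
  = -(105/181)    [829 ≡ 105 mod 181]
  = -(181/105)    [QR: 105 ≡ 1 mod 4, sign kept]
  = -(76/105)    [181 ≡ 76 mod 105]
  = -(19/105)    [105 ≡ 1 mod 8 ⇒ (2/105)^2 = +1]
  = -(105/19)    [QR: 105 ≡ 1 mod 4, sign kept]
  = -(10/19)    [105 ≡ 10 mod 19]
  = (5/19)    [19 ≡ 3 mod 8 ⇒ (2/19) = -1]
  = (19/5)    [QR: 5 ≡ 1 mod 4, sign kept]
  = (4/5)    [19 ≡ 4 mod 5]
  = (1/5)    [5 ≡ 5 mod 8 ⇒ (2/5)^2 = +1]
  = 1    [(1/5) = 1]
Product: (-1)·(1) = -1.

-1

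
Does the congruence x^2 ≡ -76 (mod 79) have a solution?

no

Pull out -1: (-76/79) = (-1/79)·(76/79). Since 79 ≡ 3 (mod 4), (-1/79) = -1. Now have -(76/79).
Factor out 2: 76 = 2^2·19. Since 79 ≡ 7 (mod 8), (2/79) = +1, and (2/79)^2 = +1. Now have -(19/79).
Both 19 ≡ 3 and 79 ≡ 3 (mod 4), so reciprocity gives (19/79) = -(79/19). Reduce: 79 ≡ 3 (mod 19). Now have (3/19).
Both 3 ≡ 3 and 19 ≡ 3 (mod 4), so reciprocity gives (3/19) = -(19/3). Reduce: 19 ≡ 1 (mod 3). Now have -(1/3).
(1/3) = 1. Collecting the sign factors: -1.
(-76/79) = -1, and 79 is prime, so -76 is not a quadratic residue mod 79.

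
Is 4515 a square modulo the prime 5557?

yes

5557 ≡ 1 (mod 4), so quadratic reciprocity gives (4515|5557) = (5557|4515). Reduce: 5557 ≡ 1042 (mod 4515). Now have (1042|4515).
Factor out 2: 1042 = 2·521. Since 4515 ≡ 3 (mod 8), (2|4515) = -1. Now have -(521|4515).
521 ≡ 1 (mod 4), so quadratic reciprocity gives (521|4515) = (4515|521). Reduce: 4515 ≡ 347 (mod 521). Now have -(347|521).
521 ≡ 1 (mod 4), so quadratic reciprocity gives (347|521) = (521|347). Reduce: 521 ≡ 174 (mod 347). Now have -(174|347).
Factor out 2: 174 = 2·87. Since 347 ≡ 3 (mod 8), (2|347) = -1. Now have (87|347).
Both 87 ≡ 3 and 347 ≡ 3 (mod 4), so reciprocity gives (87|347) = -(347|87). Reduce: 347 ≡ 86 (mod 87). Now have -(86|87).
Factor out 2: 86 = 2·43. Since 87 ≡ 7 (mod 8), (2|87) = +1. Now have -(43|87).
Both 43 ≡ 3 and 87 ≡ 3 (mod 4), so reciprocity gives (43|87) = -(87|43). Reduce: 87 ≡ 1 (mod 43). Now have (1|43).
(1|43) = 1. Collecting the sign factors: 1.
(4515|5557) = 1, and 5557 is prime, so 4515 is a quadratic residue mod 5557.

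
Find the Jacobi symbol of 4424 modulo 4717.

(4424|4717)
  = -(553|4717)    [4717 ≡ 5 mod 8 ⇒ (2|4717)^3 = -1]
  = -(4717|553)    [QR: 553 ≡ 1 mod 4, sign kept]
  = -(293|553)    [4717 ≡ 293 mod 553]
  = -(553|293)    [QR: 293 ≡ 1 mod 4, sign kept]
  = -(260|293)    [553 ≡ 260 mod 293]
  = -(65|293)    [293 ≡ 5 mod 8 ⇒ (2|293)^2 = +1]
  = -(293|65)    [QR: 65 ≡ 1 mod 4, sign kept]
  = -(33|65)    [293 ≡ 33 mod 65]
  = -(65|33)    [QR: 33 ≡ 1 mod 4, sign kept]
  = -(32|33)    [65 ≡ 32 mod 33]
  = -(1|33)    [33 ≡ 1 mod 8 ⇒ (2|33)^5 = +1]
  = -1    [(1|33) = 1]

-1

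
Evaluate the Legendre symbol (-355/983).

-1

(-355/983)
  = -(355/983)    [983 ≡ 3 mod 4 ⇒ (-1/983) = -1]
  = (983/355)    [QR: both ≡ 3 mod 4, sign flips]
  = (273/355)    [983 ≡ 273 mod 355]
  = (355/273)    [QR: 273 ≡ 1 mod 4, sign kept]
  = (82/273)    [355 ≡ 82 mod 273]
  = (41/273)    [273 ≡ 1 mod 8 ⇒ (2/273) = +1]
  = (273/41)    [QR: 41 ≡ 1 mod 4, sign kept]
  = (27/41)    [273 ≡ 27 mod 41]
  = (41/27)    [QR: 41 ≡ 1 mod 4, sign kept]
  = (14/27)    [41 ≡ 14 mod 27]
  = -(7/27)    [27 ≡ 3 mod 8 ⇒ (2/27) = -1]
  = (27/7)    [QR: both ≡ 3 mod 4, sign flips]
  = (6/7)    [27 ≡ 6 mod 7]
  = (3/7)    [7 ≡ 7 mod 8 ⇒ (2/7) = +1]
  = -(7/3)    [QR: both ≡ 3 mod 4, sign flips]
  = -(1/3)    [7 ≡ 1 mod 3]
  = -1    [(1/3) = 1]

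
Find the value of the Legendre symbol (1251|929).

(1251|929)
  = (322|929)    [1251 ≡ 322 mod 929]
  = (161|929)    [929 ≡ 1 mod 8 ⇒ (2|929) = +1]
  = (929|161)    [QR: 161 ≡ 1 mod 4, sign kept]
  = (124|161)    [929 ≡ 124 mod 161]
  = (31|161)    [161 ≡ 1 mod 8 ⇒ (2|161)^2 = +1]
  = (161|31)    [QR: 161 ≡ 1 mod 4, sign kept]
  = (6|31)    [161 ≡ 6 mod 31]
  = (3|31)    [31 ≡ 7 mod 8 ⇒ (2|31) = +1]
  = -(31|3)    [QR: both ≡ 3 mod 4, sign flips]
  = -(1|3)    [31 ≡ 1 mod 3]
  = -1    [(1|3) = 1]

-1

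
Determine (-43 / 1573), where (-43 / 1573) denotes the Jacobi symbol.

1

(-43 / 1573)
  = (1530 / 1573)    [-43 ≡ 1530 mod 1573]
  = -(765 / 1573)    [1573 ≡ 5 mod 8 ⇒ (2 / 1573) = -1]
  = -(1573 / 765)    [QR: 765 ≡ 1 mod 4, sign kept]
  = -(43 / 765)    [1573 ≡ 43 mod 765]
  = -(765 / 43)    [QR: 765 ≡ 1 mod 4, sign kept]
  = -(34 / 43)    [765 ≡ 34 mod 43]
  = (17 / 43)    [43 ≡ 3 mod 8 ⇒ (2 / 43) = -1]
  = (43 / 17)    [QR: 17 ≡ 1 mod 4, sign kept]
  = (9 / 17)    [43 ≡ 9 mod 17]
  = (17 / 9)    [QR: 9 ≡ 1 mod 4, sign kept]
  = (8 / 9)    [17 ≡ 8 mod 9]
  = (1 / 9)    [9 ≡ 1 mod 8 ⇒ (2 / 9)^3 = +1]
  = 1    [(1 / 9) = 1]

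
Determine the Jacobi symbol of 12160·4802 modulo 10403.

-1

By multiplicativity, (12160·4802|10403) = (12160|10403)·(4802|10403).
First factor (12160|10403):
Reduce the numerator: 12160 ≡ 1757 (mod 10403), so (12160|10403) = (1757|10403).
1757 ≡ 1 (mod 4), so quadratic reciprocity gives (1757|10403) = (10403|1757). Reduce: 10403 ≡ 1618 (mod 1757). Now have (1618|1757).
Factor out 2: 1618 = 2·809. Since 1757 ≡ 5 (mod 8), (2|1757) = -1. Now have -(809|1757).
809 ≡ 1 (mod 4), so quadratic reciprocity gives (809|1757) = (1757|809). Reduce: 1757 ≡ 139 (mod 809). Now have -(139|809).
809 ≡ 1 (mod 4), so quadratic reciprocity gives (139|809) = (809|139). Reduce: 809 ≡ 114 (mod 139). Now have -(114|139).
Factor out 2: 114 = 2·57. Since 139 ≡ 3 (mod 8), (2|139) = -1. Now have (57|139).
57 ≡ 1 (mod 4), so quadratic reciprocity gives (57|139) = (139|57). Reduce: 139 ≡ 25 (mod 57). Now have (25|57).
25 ≡ 1 (mod 4), so quadratic reciprocity gives (25|57) = (57|25). Reduce: 57 ≡ 7 (mod 25). Now have (7|25).
25 ≡ 1 (mod 4), so quadratic reciprocity gives (7|25) = (25|7). Reduce: 25 ≡ 4 (mod 7). Now have (4|7).
Factor out 2: 4 = 2^2. Since 7 ≡ 7 (mod 8), (2|7) = +1, and (2|7)^2 = +1. Now have (1|7).
(1|7) = 1. Collecting the sign factors: 1.
Second factor (4802|10403):
Factor out 2: 4802 = 2·2401. Since 10403 ≡ 3 (mod 8), (2|10403) = -1. Now have -(2401|10403).
2401 ≡ 1 (mod 4), so quadratic reciprocity gives (2401|10403) = (10403|2401). Reduce: 10403 ≡ 799 (mod 2401). Now have -(799|2401).
2401 ≡ 1 (mod 4), so quadratic reciprocity gives (799|2401) = (2401|799). Reduce: 2401 ≡ 4 (mod 799). Now have -(4|799).
Factor out 2: 4 = 2^2. Since 799 ≡ 7 (mod 8), (2|799) = +1, and (2|799)^2 = +1. Now have -(1|799).
(1|799) = 1. Collecting the sign factors: -1.
Product: (1)·(-1) = -1.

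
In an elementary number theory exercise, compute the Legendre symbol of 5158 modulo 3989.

1

(5158 / 3989)
  = (1169 / 3989)    [5158 ≡ 1169 mod 3989]
  = (3989 / 1169)    [QR: 1169 ≡ 1 mod 4, sign kept]
  = (482 / 1169)    [3989 ≡ 482 mod 1169]
  = (241 / 1169)    [1169 ≡ 1 mod 8 ⇒ (2 / 1169) = +1]
  = (1169 / 241)    [QR: 241 ≡ 1 mod 4, sign kept]
  = (205 / 241)    [1169 ≡ 205 mod 241]
  = (241 / 205)    [QR: 205 ≡ 1 mod 4, sign kept]
  = (36 / 205)    [241 ≡ 36 mod 205]
  = (9 / 205)    [205 ≡ 5 mod 8 ⇒ (2 / 205)^2 = +1]
  = (205 / 9)    [QR: 9 ≡ 1 mod 4, sign kept]
  = (7 / 9)    [205 ≡ 7 mod 9]
  = (9 / 7)    [QR: 9 ≡ 1 mod 4, sign kept]
  = (2 / 7)    [9 ≡ 2 mod 7]
  = (1 / 7)    [7 ≡ 7 mod 8 ⇒ (2 / 7) = +1]
  = 1    [(1 / 7) = 1]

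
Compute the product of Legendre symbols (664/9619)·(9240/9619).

By multiplicativity, (664·9240/9619) = (664/9619)·(9240/9619).
First factor (664/9619):
(664/9619)
  = -(83/9619)    [9619 ≡ 3 mod 8 ⇒ (2/9619)^3 = -1]
  = (9619/83)    [QR: both ≡ 3 mod 4, sign flips]
  = (74/83)    [9619 ≡ 74 mod 83]
  = -(37/83)    [83 ≡ 3 mod 8 ⇒ (2/83) = -1]
  = -(83/37)    [QR: 37 ≡ 1 mod 4, sign kept]
  = -(9/37)    [83 ≡ 9 mod 37]
  = -(37/9)    [QR: 9 ≡ 1 mod 4, sign kept]
  = -(1/9)    [37 ≡ 1 mod 9]
  = -1    [(1/9) = 1]
Second factor (9240/9619):
(9240/9619)
  = -(1155/9619)    [9619 ≡ 3 mod 8 ⇒ (2/9619)^3 = -1]
  = (9619/1155)    [QR: both ≡ 3 mod 4, sign flips]
  = (379/1155)    [9619 ≡ 379 mod 1155]
  = -(1155/379)    [QR: both ≡ 3 mod 4, sign flips]
  = -(18/379)    [1155 ≡ 18 mod 379]
  = (9/379)    [379 ≡ 3 mod 8 ⇒ (2/379) = -1]
  = (379/9)    [QR: 9 ≡ 1 mod 4, sign kept]
  = (1/9)    [379 ≡ 1 mod 9]
  = 1    [(1/9) = 1]
Product: (-1)·(1) = -1.

-1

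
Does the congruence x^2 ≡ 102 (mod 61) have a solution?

yes

Reduce the numerator: 102 ≡ 41 (mod 61), so (102|61) = (41|61).
41 ≡ 1 (mod 4), so quadratic reciprocity gives (41|61) = (61|41). Reduce: 61 ≡ 20 (mod 41). Now have (20|41).
Factor out 2: 20 = 2^2·5. Since 41 ≡ 1 (mod 8), (2|41) = +1, and (2|41)^2 = +1. Now have (5|41).
5 ≡ 1 (mod 4), so quadratic reciprocity gives (5|41) = (41|5). Reduce: 41 ≡ 1 (mod 5). Now have (1|5).
(1|5) = 1. Collecting the sign factors: 1.
The Legendre symbol is 1, so x^2 ≡ 102 (mod 61) has solution.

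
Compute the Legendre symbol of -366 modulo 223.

-1

Reduce the numerator: -366 ≡ 80 (mod 223), so (-366|223) = (80|223).
Factor out 2: 80 = 2^4·5. Since 223 ≡ 7 (mod 8), (2|223) = +1, and (2|223)^4 = +1. Now have (5|223).
5 ≡ 1 (mod 4), so quadratic reciprocity gives (5|223) = (223|5). Reduce: 223 ≡ 3 (mod 5). Now have (3|5).
5 ≡ 1 (mod 4), so quadratic reciprocity gives (3|5) = (5|3). Reduce: 5 ≡ 2 (mod 3). Now have (2|3).
Factor out 2: 2 = 2. Since 3 ≡ 3 (mod 8), (2|3) = -1. Now have -(1|3).
(1|3) = 1. Collecting the sign factors: -1.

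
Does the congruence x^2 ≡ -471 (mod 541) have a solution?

no

(-471|541)
  = (471|541)    [541 ≡ 1 mod 4 ⇒ (-1|541) = +1]
  = (541|471)    [QR: 541 ≡ 1 mod 4, sign kept]
  = (70|471)    [541 ≡ 70 mod 471]
  = (35|471)    [471 ≡ 7 mod 8 ⇒ (2|471) = +1]
  = -(471|35)    [QR: both ≡ 3 mod 4, sign flips]
  = -(16|35)    [471 ≡ 16 mod 35]
  = -(1|35)    [35 ≡ 3 mod 8 ⇒ (2|35)^4 = +1]
  = -1    [(1|35) = 1]
The Legendre symbol is -1, so x^2 ≡ -471 (mod 541) has no solution.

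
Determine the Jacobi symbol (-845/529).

1

Pull out -1: (-845/529) = (-1/529)·(845/529). Since 529 ≡ 1 (mod 4), (-1/529) = +1. Now have (845/529).
Reduce the numerator: 845 ≡ 316 (mod 529), so (845/529) = (316/529).
Factor out 2: 316 = 2^2·79. Since 529 ≡ 1 (mod 8), (2/529) = +1, and (2/529)^2 = +1. Now have (79/529).
529 ≡ 1 (mod 4), so quadratic reciprocity gives (79/529) = (529/79). Reduce: 529 ≡ 55 (mod 79). Now have (55/79).
Both 55 ≡ 3 and 79 ≡ 3 (mod 4), so reciprocity gives (55/79) = -(79/55). Reduce: 79 ≡ 24 (mod 55). Now have -(24/55).
Factor out 2: 24 = 2^3·3. Since 55 ≡ 7 (mod 8), (2/55) = +1, and (2/55)^3 = +1. Now have -(3/55).
Both 3 ≡ 3 and 55 ≡ 3 (mod 4), so reciprocity gives (3/55) = -(55/3). Reduce: 55 ≡ 1 (mod 3). Now have (1/3).
(1/3) = 1. Collecting the sign factors: 1.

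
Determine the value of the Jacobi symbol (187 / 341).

0

(187 / 341)
  = (341 / 187)    [QR: 341 ≡ 1 mod 4, sign kept]
  = (154 / 187)    [341 ≡ 154 mod 187]
  = -(77 / 187)    [187 ≡ 3 mod 8 ⇒ (2 / 187) = -1]
  = -(187 / 77)    [QR: 77 ≡ 1 mod 4, sign kept]
  = -(33 / 77)    [187 ≡ 33 mod 77]
  = -(77 / 33)    [QR: 33 ≡ 1 mod 4, sign kept]
  = -(11 / 33)    [77 ≡ 11 mod 33]
  = -(33 / 11)    [QR: 33 ≡ 1 mod 4, sign kept]
  = -(0 / 11)    [33 ≡ 0 mod 11]
  = 0    [numerator 0, gcd > 1]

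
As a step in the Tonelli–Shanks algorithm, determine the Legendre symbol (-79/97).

Pull out -1: (-79/97) = (-1/97)·(79/97). Since 97 ≡ 1 (mod 4), (-1/97) = +1. Now have (79/97).
97 ≡ 1 (mod 4), so quadratic reciprocity gives (79/97) = (97/79). Reduce: 97 ≡ 18 (mod 79). Now have (18/79).
Factor out 2: 18 = 2·9. Since 79 ≡ 7 (mod 8), (2/79) = +1. Now have (9/79).
9 ≡ 1 (mod 4), so quadratic reciprocity gives (9/79) = (79/9). Reduce: 79 ≡ 7 (mod 9). Now have (7/9).
9 ≡ 1 (mod 4), so quadratic reciprocity gives (7/9) = (9/7). Reduce: 9 ≡ 2 (mod 7). Now have (2/7).
Factor out 2: 2 = 2. Since 7 ≡ 7 (mod 8), (2/7) = +1. Now have (1/7).
(1/7) = 1. Collecting the sign factors: 1.

1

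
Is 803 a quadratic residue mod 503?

yes

(803/503)
  = (300/503)    [803 ≡ 300 mod 503]
  = (75/503)    [503 ≡ 7 mod 8 ⇒ (2/503)^2 = +1]
  = -(503/75)    [QR: both ≡ 3 mod 4, sign flips]
  = -(53/75)    [503 ≡ 53 mod 75]
  = -(75/53)    [QR: 53 ≡ 1 mod 4, sign kept]
  = -(22/53)    [75 ≡ 22 mod 53]
  = (11/53)    [53 ≡ 5 mod 8 ⇒ (2/53) = -1]
  = (53/11)    [QR: 53 ≡ 1 mod 4, sign kept]
  = (9/11)    [53 ≡ 9 mod 11]
  = (11/9)    [QR: 9 ≡ 1 mod 4, sign kept]
  = (2/9)    [11 ≡ 2 mod 9]
  = (1/9)    [9 ≡ 1 mod 8 ⇒ (2/9) = +1]
  = 1    [(1/9) = 1]
(803/503) = 1, and 503 is prime, so 803 is a quadratic residue mod 503.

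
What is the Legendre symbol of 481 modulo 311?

-1

(481|311)
  = (170|311)    [481 ≡ 170 mod 311]
  = (85|311)    [311 ≡ 7 mod 8 ⇒ (2|311) = +1]
  = (311|85)    [QR: 85 ≡ 1 mod 4, sign kept]
  = (56|85)    [311 ≡ 56 mod 85]
  = -(7|85)    [85 ≡ 5 mod 8 ⇒ (2|85)^3 = -1]
  = -(85|7)    [QR: 85 ≡ 1 mod 4, sign kept]
  = -(1|7)    [85 ≡ 1 mod 7]
  = -1    [(1|7) = 1]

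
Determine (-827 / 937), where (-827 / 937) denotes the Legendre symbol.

1

Reduce the numerator: -827 ≡ 110 (mod 937), so (-827 / 937) = (110 / 937).
Factor out 2: 110 = 2·55. Since 937 ≡ 1 (mod 8), (2 / 937) = +1. Now have (55 / 937).
937 ≡ 1 (mod 4), so quadratic reciprocity gives (55 / 937) = (937 / 55). Reduce: 937 ≡ 2 (mod 55). Now have (2 / 55).
Factor out 2: 2 = 2. Since 55 ≡ 7 (mod 8), (2 / 55) = +1. Now have (1 / 55).
(1 / 55) = 1. Collecting the sign factors: 1.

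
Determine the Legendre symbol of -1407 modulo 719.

Reduce the numerator: -1407 ≡ 31 (mod 719), so (-1407/719) = (31/719).
Both 31 ≡ 3 and 719 ≡ 3 (mod 4), so reciprocity gives (31/719) = -(719/31). Reduce: 719 ≡ 6 (mod 31). Now have -(6/31).
Factor out 2: 6 = 2·3. Since 31 ≡ 7 (mod 8), (2/31) = +1. Now have -(3/31).
Both 3 ≡ 3 and 31 ≡ 3 (mod 4), so reciprocity gives (3/31) = -(31/3). Reduce: 31 ≡ 1 (mod 3). Now have (1/3).
(1/3) = 1. Collecting the sign factors: 1.

1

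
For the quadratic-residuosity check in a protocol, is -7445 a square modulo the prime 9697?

(-7445|9697)
  = (2252|9697)    [-7445 ≡ 2252 mod 9697]
  = (563|9697)    [9697 ≡ 1 mod 8 ⇒ (2|9697)^2 = +1]
  = (9697|563)    [QR: 9697 ≡ 1 mod 4, sign kept]
  = (126|563)    [9697 ≡ 126 mod 563]
  = -(63|563)    [563 ≡ 3 mod 8 ⇒ (2|563) = -1]
  = (563|63)    [QR: both ≡ 3 mod 4, sign flips]
  = (59|63)    [563 ≡ 59 mod 63]
  = -(63|59)    [QR: both ≡ 3 mod 4, sign flips]
  = -(4|59)    [63 ≡ 4 mod 59]
  = -(1|59)    [59 ≡ 3 mod 8 ⇒ (2|59)^2 = +1]
  = -1    [(1|59) = 1]
(-7445|9697) = -1, and 9697 is prime, so -7445 is not a quadratic residue mod 9697.

no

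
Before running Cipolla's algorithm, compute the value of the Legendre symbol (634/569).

(634/569)
  = (65/569)    [634 ≡ 65 mod 569]
  = (569/65)    [QR: 65 ≡ 1 mod 4, sign kept]
  = (49/65)    [569 ≡ 49 mod 65]
  = (65/49)    [QR: 49 ≡ 1 mod 4, sign kept]
  = (16/49)    [65 ≡ 16 mod 49]
  = (1/49)    [49 ≡ 1 mod 8 ⇒ (2/49)^4 = +1]
  = 1    [(1/49) = 1]

1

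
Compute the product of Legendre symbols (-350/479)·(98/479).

-1

By multiplicativity, (-350·98/479) = (-350/479)·(98/479).
First factor (-350/479):
(-350/479)
  = (129/479)    [-350 ≡ 129 mod 479]
  = (479/129)    [QR: 129 ≡ 1 mod 4, sign kept]
  = (92/129)    [479 ≡ 92 mod 129]
  = (23/129)    [129 ≡ 1 mod 8 ⇒ (2/129)^2 = +1]
  = (129/23)    [QR: 129 ≡ 1 mod 4, sign kept]
  = (14/23)    [129 ≡ 14 mod 23]
  = (7/23)    [23 ≡ 7 mod 8 ⇒ (2/23) = +1]
  = -(23/7)    [QR: both ≡ 3 mod 4, sign flips]
  = -(2/7)    [23 ≡ 2 mod 7]
  = -(1/7)    [7 ≡ 7 mod 8 ⇒ (2/7) = +1]
  = -1    [(1/7) = 1]
Second factor (98/479):
(98/479)
  = (49/479)    [479 ≡ 7 mod 8 ⇒ (2/479) = +1]
  = (479/49)    [QR: 49 ≡ 1 mod 4, sign kept]
  = (38/49)    [479 ≡ 38 mod 49]
  = (19/49)    [49 ≡ 1 mod 8 ⇒ (2/49) = +1]
  = (49/19)    [QR: 49 ≡ 1 mod 4, sign kept]
  = (11/19)    [49 ≡ 11 mod 19]
  = -(19/11)    [QR: both ≡ 3 mod 4, sign flips]
  = -(8/11)    [19 ≡ 8 mod 11]
  = (1/11)    [11 ≡ 3 mod 8 ⇒ (2/11)^3 = -1]
  = 1    [(1/11) = 1]
Product: (-1)·(1) = -1.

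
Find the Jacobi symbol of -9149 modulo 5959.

1

Reduce the numerator: -9149 ≡ 2769 (mod 5959), so (-9149/5959) = (2769/5959).
2769 ≡ 1 (mod 4), so quadratic reciprocity gives (2769/5959) = (5959/2769). Reduce: 5959 ≡ 421 (mod 2769). Now have (421/2769).
421 ≡ 1 (mod 4), so quadratic reciprocity gives (421/2769) = (2769/421). Reduce: 2769 ≡ 243 (mod 421). Now have (243/421).
421 ≡ 1 (mod 4), so quadratic reciprocity gives (243/421) = (421/243). Reduce: 421 ≡ 178 (mod 243). Now have (178/243).
Factor out 2: 178 = 2·89. Since 243 ≡ 3 (mod 8), (2/243) = -1. Now have -(89/243).
89 ≡ 1 (mod 4), so quadratic reciprocity gives (89/243) = (243/89). Reduce: 243 ≡ 65 (mod 89). Now have -(65/89).
65 ≡ 1 (mod 4), so quadratic reciprocity gives (65/89) = (89/65). Reduce: 89 ≡ 24 (mod 65). Now have -(24/65).
Factor out 2: 24 = 2^3·3. Since 65 ≡ 1 (mod 8), (2/65) = +1, and (2/65)^3 = +1. Now have -(3/65).
65 ≡ 1 (mod 4), so quadratic reciprocity gives (3/65) = (65/3). Reduce: 65 ≡ 2 (mod 3). Now have -(2/3).
Factor out 2: 2 = 2. Since 3 ≡ 3 (mod 8), (2/3) = -1. Now have (1/3).
(1/3) = 1. Collecting the sign factors: 1.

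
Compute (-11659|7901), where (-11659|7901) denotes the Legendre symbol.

1

Reduce the numerator: -11659 ≡ 4143 (mod 7901), so (-11659|7901) = (4143|7901).
7901 ≡ 1 (mod 4), so quadratic reciprocity gives (4143|7901) = (7901|4143). Reduce: 7901 ≡ 3758 (mod 4143). Now have (3758|4143).
Factor out 2: 3758 = 2·1879. Since 4143 ≡ 7 (mod 8), (2|4143) = +1. Now have (1879|4143).
Both 1879 ≡ 3 and 4143 ≡ 3 (mod 4), so reciprocity gives (1879|4143) = -(4143|1879). Reduce: 4143 ≡ 385 (mod 1879). Now have -(385|1879).
385 ≡ 1 (mod 4), so quadratic reciprocity gives (385|1879) = (1879|385). Reduce: 1879 ≡ 339 (mod 385). Now have -(339|385).
385 ≡ 1 (mod 4), so quadratic reciprocity gives (339|385) = (385|339). Reduce: 385 ≡ 46 (mod 339). Now have -(46|339).
Factor out 2: 46 = 2·23. Since 339 ≡ 3 (mod 8), (2|339) = -1. Now have (23|339).
Both 23 ≡ 3 and 339 ≡ 3 (mod 4), so reciprocity gives (23|339) = -(339|23). Reduce: 339 ≡ 17 (mod 23). Now have -(17|23).
17 ≡ 1 (mod 4), so quadratic reciprocity gives (17|23) = (23|17). Reduce: 23 ≡ 6 (mod 17). Now have -(6|17).
Factor out 2: 6 = 2·3. Since 17 ≡ 1 (mod 8), (2|17) = +1. Now have -(3|17).
17 ≡ 1 (mod 4), so quadratic reciprocity gives (3|17) = (17|3). Reduce: 17 ≡ 2 (mod 3). Now have -(2|3).
Factor out 2: 2 = 2. Since 3 ≡ 3 (mod 8), (2|3) = -1. Now have (1|3).
(1|3) = 1. Collecting the sign factors: 1.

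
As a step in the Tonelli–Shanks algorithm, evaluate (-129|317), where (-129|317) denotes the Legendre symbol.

-1

(-129|317)
  = (188|317)    [-129 ≡ 188 mod 317]
  = (47|317)    [317 ≡ 5 mod 8 ⇒ (2|317)^2 = +1]
  = (317|47)    [QR: 317 ≡ 1 mod 4, sign kept]
  = (35|47)    [317 ≡ 35 mod 47]
  = -(47|35)    [QR: both ≡ 3 mod 4, sign flips]
  = -(12|35)    [47 ≡ 12 mod 35]
  = -(3|35)    [35 ≡ 3 mod 8 ⇒ (2|35)^2 = +1]
  = (35|3)    [QR: both ≡ 3 mod 4, sign flips]
  = (2|3)    [35 ≡ 2 mod 3]
  = -(1|3)    [3 ≡ 3 mod 8 ⇒ (2|3) = -1]
  = -1    [(1|3) = 1]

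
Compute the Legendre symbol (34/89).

1

(34/89)
  = (17/89)    [89 ≡ 1 mod 8 ⇒ (2/89) = +1]
  = (89/17)    [QR: 17 ≡ 1 mod 4, sign kept]
  = (4/17)    [89 ≡ 4 mod 17]
  = (1/17)    [17 ≡ 1 mod 8 ⇒ (2/17)^2 = +1]
  = 1    [(1/17) = 1]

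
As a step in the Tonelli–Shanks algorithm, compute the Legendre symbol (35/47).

-1

(35/47)
  = -(47/35)    [QR: both ≡ 3 mod 4, sign flips]
  = -(12/35)    [47 ≡ 12 mod 35]
  = -(3/35)    [35 ≡ 3 mod 8 ⇒ (2/35)^2 = +1]
  = (35/3)    [QR: both ≡ 3 mod 4, sign flips]
  = (2/3)    [35 ≡ 2 mod 3]
  = -(1/3)    [3 ≡ 3 mod 8 ⇒ (2/3) = -1]
  = -1    [(1/3) = 1]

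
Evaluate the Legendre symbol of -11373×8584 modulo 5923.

By multiplicativity, (-11373·8584 / 5923) = (-11373 / 5923)·(8584 / 5923).
First factor (-11373 / 5923):
Reduce the numerator: -11373 ≡ 473 (mod 5923), so (-11373 / 5923) = (473 / 5923).
473 ≡ 1 (mod 4), so quadratic reciprocity gives (473 / 5923) = (5923 / 473). Reduce: 5923 ≡ 247 (mod 473). Now have (247 / 473).
473 ≡ 1 (mod 4), so quadratic reciprocity gives (247 / 473) = (473 / 247). Reduce: 473 ≡ 226 (mod 247). Now have (226 / 247).
Factor out 2: 226 = 2·113. Since 247 ≡ 7 (mod 8), (2 / 247) = +1. Now have (113 / 247).
113 ≡ 1 (mod 4), so quadratic reciprocity gives (113 / 247) = (247 / 113). Reduce: 247 ≡ 21 (mod 113). Now have (21 / 113).
21 ≡ 1 (mod 4), so quadratic reciprocity gives (21 / 113) = (113 / 21). Reduce: 113 ≡ 8 (mod 21). Now have (8 / 21).
Factor out 2: 8 = 2^3. Since 21 ≡ 5 (mod 8), (2 / 21) = -1, and (2 / 21)^3 = -1. Now have -(1 / 21).
(1 / 21) = 1. Collecting the sign factors: -1.
Second factor (8584 / 5923):
Reduce the numerator: 8584 ≡ 2661 (mod 5923), so (8584 / 5923) = (2661 / 5923).
2661 ≡ 1 (mod 4), so quadratic reciprocity gives (2661 / 5923) = (5923 / 2661). Reduce: 5923 ≡ 601 (mod 2661). Now have (601 / 2661).
601 ≡ 1 (mod 4), so quadratic reciprocity gives (601 / 2661) = (2661 / 601). Reduce: 2661 ≡ 257 (mod 601). Now have (257 / 601).
257 ≡ 1 (mod 4), so quadratic reciprocity gives (257 / 601) = (601 / 257). Reduce: 601 ≡ 87 (mod 257). Now have (87 / 257).
257 ≡ 1 (mod 4), so quadratic reciprocity gives (87 / 257) = (257 / 87). Reduce: 257 ≡ 83 (mod 87). Now have (83 / 87).
Both 83 ≡ 3 and 87 ≡ 3 (mod 4), so reciprocity gives (83 / 87) = -(87 / 83). Reduce: 87 ≡ 4 (mod 83). Now have -(4 / 83).
Factor out 2: 4 = 2^2. Since 83 ≡ 3 (mod 8), (2 / 83) = -1, and (2 / 83)^2 = +1. Now have -(1 / 83).
(1 / 83) = 1. Collecting the sign factors: -1.
Product: (-1)·(-1) = 1.

1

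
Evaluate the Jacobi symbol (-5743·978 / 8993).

-1

By multiplicativity, (-5743·978 / 8993) = (-5743 / 8993)·(978 / 8993).
First factor (-5743 / 8993):
(-5743 / 8993)
  = (3250 / 8993)    [-5743 ≡ 3250 mod 8993]
  = (1625 / 8993)    [8993 ≡ 1 mod 8 ⇒ (2 / 8993) = +1]
  = (8993 / 1625)    [QR: 1625 ≡ 1 mod 4, sign kept]
  = (868 / 1625)    [8993 ≡ 868 mod 1625]
  = (217 / 1625)    [1625 ≡ 1 mod 8 ⇒ (2 / 1625)^2 = +1]
  = (1625 / 217)    [QR: 217 ≡ 1 mod 4, sign kept]
  = (106 / 217)    [1625 ≡ 106 mod 217]
  = (53 / 217)    [217 ≡ 1 mod 8 ⇒ (2 / 217) = +1]
  = (217 / 53)    [QR: 53 ≡ 1 mod 4, sign kept]
  = (5 / 53)    [217 ≡ 5 mod 53]
  = (53 / 5)    [QR: 5 ≡ 1 mod 4, sign kept]
  = (3 / 5)    [53 ≡ 3 mod 5]
  = (5 / 3)    [QR: 5 ≡ 1 mod 4, sign kept]
  = (2 / 3)    [5 ≡ 2 mod 3]
  = -(1 / 3)    [3 ≡ 3 mod 8 ⇒ (2 / 3) = -1]
  = -1    [(1 / 3) = 1]
Second factor (978 / 8993):
(978 / 8993)
  = (489 / 8993)    [8993 ≡ 1 mod 8 ⇒ (2 / 8993) = +1]
  = (8993 / 489)    [QR: 489 ≡ 1 mod 4, sign kept]
  = (191 / 489)    [8993 ≡ 191 mod 489]
  = (489 / 191)    [QR: 489 ≡ 1 mod 4, sign kept]
  = (107 / 191)    [489 ≡ 107 mod 191]
  = -(191 / 107)    [QR: both ≡ 3 mod 4, sign flips]
  = -(84 / 107)    [191 ≡ 84 mod 107]
  = -(21 / 107)    [107 ≡ 3 mod 8 ⇒ (2 / 107)^2 = +1]
  = -(107 / 21)    [QR: 21 ≡ 1 mod 4, sign kept]
  = -(2 / 21)    [107 ≡ 2 mod 21]
  = (1 / 21)    [21 ≡ 5 mod 8 ⇒ (2 / 21) = -1]
  = 1    [(1 / 21) = 1]
Product: (-1)·(1) = -1.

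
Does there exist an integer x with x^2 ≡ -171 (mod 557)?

(-171/557)
  = (386/557)    [-171 ≡ 386 mod 557]
  = -(193/557)    [557 ≡ 5 mod 8 ⇒ (2/557) = -1]
  = -(557/193)    [QR: 193 ≡ 1 mod 4, sign kept]
  = -(171/193)    [557 ≡ 171 mod 193]
  = -(193/171)    [QR: 193 ≡ 1 mod 4, sign kept]
  = -(22/171)    [193 ≡ 22 mod 171]
  = (11/171)    [171 ≡ 3 mod 8 ⇒ (2/171) = -1]
  = -(171/11)    [QR: both ≡ 3 mod 4, sign flips]
  = -(6/11)    [171 ≡ 6 mod 11]
  = (3/11)    [11 ≡ 3 mod 8 ⇒ (2/11) = -1]
  = -(11/3)    [QR: both ≡ 3 mod 4, sign flips]
  = -(2/3)    [11 ≡ 2 mod 3]
  = (1/3)    [3 ≡ 3 mod 8 ⇒ (2/3) = -1]
  = 1    [(1/3) = 1]
(-171/557) = 1, and 557 is prime, so -171 is a quadratic residue mod 557.

yes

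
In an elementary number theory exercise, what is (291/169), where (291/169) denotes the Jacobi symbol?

1

(291/169)
  = (122/169)    [291 ≡ 122 mod 169]
  = (61/169)    [169 ≡ 1 mod 8 ⇒ (2/169) = +1]
  = (169/61)    [QR: 61 ≡ 1 mod 4, sign kept]
  = (47/61)    [169 ≡ 47 mod 61]
  = (61/47)    [QR: 61 ≡ 1 mod 4, sign kept]
  = (14/47)    [61 ≡ 14 mod 47]
  = (7/47)    [47 ≡ 7 mod 8 ⇒ (2/47) = +1]
  = -(47/7)    [QR: both ≡ 3 mod 4, sign flips]
  = -(5/7)    [47 ≡ 5 mod 7]
  = -(7/5)    [QR: 5 ≡ 1 mod 4, sign kept]
  = -(2/5)    [7 ≡ 2 mod 5]
  = (1/5)    [5 ≡ 5 mod 8 ⇒ (2/5) = -1]
  = 1    [(1/5) = 1]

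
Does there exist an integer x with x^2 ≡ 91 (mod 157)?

(91/157)
  = (157/91)    [QR: 157 ≡ 1 mod 4, sign kept]
  = (66/91)    [157 ≡ 66 mod 91]
  = -(33/91)    [91 ≡ 3 mod 8 ⇒ (2/91) = -1]
  = -(91/33)    [QR: 33 ≡ 1 mod 4, sign kept]
  = -(25/33)    [91 ≡ 25 mod 33]
  = -(33/25)    [QR: 25 ≡ 1 mod 4, sign kept]
  = -(8/25)    [33 ≡ 8 mod 25]
  = -(1/25)    [25 ≡ 1 mod 8 ⇒ (2/25)^3 = +1]
  = -1    [(1/25) = 1]
(91/157) = -1, and 157 is prime, so 91 is not a quadratic residue mod 157.

no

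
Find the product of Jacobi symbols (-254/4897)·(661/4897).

-1

By multiplicativity, (-254·661/4897) = (-254/4897)·(661/4897).
First factor (-254/4897):
Reduce the numerator: -254 ≡ 4643 (mod 4897), so (-254/4897) = (4643/4897).
4897 ≡ 1 (mod 4), so quadratic reciprocity gives (4643/4897) = (4897/4643). Reduce: 4897 ≡ 254 (mod 4643). Now have (254/4643).
Factor out 2: 254 = 2·127. Since 4643 ≡ 3 (mod 8), (2/4643) = -1. Now have -(127/4643).
Both 127 ≡ 3 and 4643 ≡ 3 (mod 4), so reciprocity gives (127/4643) = -(4643/127). Reduce: 4643 ≡ 71 (mod 127). Now have (71/127).
Both 71 ≡ 3 and 127 ≡ 3 (mod 4), so reciprocity gives (71/127) = -(127/71). Reduce: 127 ≡ 56 (mod 71). Now have -(56/71).
Factor out 2: 56 = 2^3·7. Since 71 ≡ 7 (mod 8), (2/71) = +1, and (2/71)^3 = +1. Now have -(7/71).
Both 7 ≡ 3 and 71 ≡ 3 (mod 4), so reciprocity gives (7/71) = -(71/7). Reduce: 71 ≡ 1 (mod 7). Now have (1/7).
(1/7) = 1. Collecting the sign factors: 1.
Second factor (661/4897):
661 ≡ 1 (mod 4), so quadratic reciprocity gives (661/4897) = (4897/661). Reduce: 4897 ≡ 270 (mod 661). Now have (270/661).
Factor out 2: 270 = 2·135. Since 661 ≡ 5 (mod 8), (2/661) = -1. Now have -(135/661).
661 ≡ 1 (mod 4), so quadratic reciprocity gives (135/661) = (661/135). Reduce: 661 ≡ 121 (mod 135). Now have -(121/135).
121 ≡ 1 (mod 4), so quadratic reciprocity gives (121/135) = (135/121). Reduce: 135 ≡ 14 (mod 121). Now have -(14/121).
Factor out 2: 14 = 2·7. Since 121 ≡ 1 (mod 8), (2/121) = +1. Now have -(7/121).
121 ≡ 1 (mod 4), so quadratic reciprocity gives (7/121) = (121/7). Reduce: 121 ≡ 2 (mod 7). Now have -(2/7).
Factor out 2: 2 = 2. Since 7 ≡ 7 (mod 8), (2/7) = +1. Now have -(1/7).
(1/7) = 1. Collecting the sign factors: -1.
Product: (1)·(-1) = -1.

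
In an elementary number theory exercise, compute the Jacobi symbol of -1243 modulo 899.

1

(-1243 / 899)
  = (555 / 899)    [-1243 ≡ 555 mod 899]
  = -(899 / 555)    [QR: both ≡ 3 mod 4, sign flips]
  = -(344 / 555)    [899 ≡ 344 mod 555]
  = (43 / 555)    [555 ≡ 3 mod 8 ⇒ (2 / 555)^3 = -1]
  = -(555 / 43)    [QR: both ≡ 3 mod 4, sign flips]
  = -(39 / 43)    [555 ≡ 39 mod 43]
  = (43 / 39)    [QR: both ≡ 3 mod 4, sign flips]
  = (4 / 39)    [43 ≡ 4 mod 39]
  = (1 / 39)    [39 ≡ 7 mod 8 ⇒ (2 / 39)^2 = +1]
  = 1    [(1 / 39) = 1]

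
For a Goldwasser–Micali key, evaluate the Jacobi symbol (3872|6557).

(3872|6557)
  = -(121|6557)    [6557 ≡ 5 mod 8 ⇒ (2|6557)^5 = -1]
  = -(6557|121)    [QR: 121 ≡ 1 mod 4, sign kept]
  = -(23|121)    [6557 ≡ 23 mod 121]
  = -(121|23)    [QR: 121 ≡ 1 mod 4, sign kept]
  = -(6|23)    [121 ≡ 6 mod 23]
  = -(3|23)    [23 ≡ 7 mod 8 ⇒ (2|23) = +1]
  = (23|3)    [QR: both ≡ 3 mod 4, sign flips]
  = (2|3)    [23 ≡ 2 mod 3]
  = -(1|3)    [3 ≡ 3 mod 8 ⇒ (2|3) = -1]
  = -1    [(1|3) = 1]

-1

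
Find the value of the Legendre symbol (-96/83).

1

(-96/83)
  = (70/83)    [-96 ≡ 70 mod 83]
  = -(35/83)    [83 ≡ 3 mod 8 ⇒ (2/83) = -1]
  = (83/35)    [QR: both ≡ 3 mod 4, sign flips]
  = (13/35)    [83 ≡ 13 mod 35]
  = (35/13)    [QR: 13 ≡ 1 mod 4, sign kept]
  = (9/13)    [35 ≡ 9 mod 13]
  = (13/9)    [QR: 9 ≡ 1 mod 4, sign kept]
  = (4/9)    [13 ≡ 4 mod 9]
  = (1/9)    [9 ≡ 1 mod 8 ⇒ (2/9)^2 = +1]
  = 1    [(1/9) = 1]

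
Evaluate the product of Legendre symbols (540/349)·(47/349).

-1

By multiplicativity, (540·47/349) = (540/349)·(47/349).
First factor (540/349):
(540/349)
  = (191/349)    [540 ≡ 191 mod 349]
  = (349/191)    [QR: 349 ≡ 1 mod 4, sign kept]
  = (158/191)    [349 ≡ 158 mod 191]
  = (79/191)    [191 ≡ 7 mod 8 ⇒ (2/191) = +1]
  = -(191/79)    [QR: both ≡ 3 mod 4, sign flips]
  = -(33/79)    [191 ≡ 33 mod 79]
  = -(79/33)    [QR: 33 ≡ 1 mod 4, sign kept]
  = -(13/33)    [79 ≡ 13 mod 33]
  = -(33/13)    [QR: 13 ≡ 1 mod 4, sign kept]
  = -(7/13)    [33 ≡ 7 mod 13]
  = -(13/7)    [QR: 13 ≡ 1 mod 4, sign kept]
  = -(6/7)    [13 ≡ 6 mod 7]
  = -(3/7)    [7 ≡ 7 mod 8 ⇒ (2/7) = +1]
  = (7/3)    [QR: both ≡ 3 mod 4, sign flips]
  = (1/3)    [7 ≡ 1 mod 3]
  = 1    [(1/3) = 1]
Second factor (47/349):
(47/349)
  = (349/47)    [QR: 349 ≡ 1 mod 4, sign kept]
  = (20/47)    [349 ≡ 20 mod 47]
  = (5/47)    [47 ≡ 7 mod 8 ⇒ (2/47)^2 = +1]
  = (47/5)    [QR: 5 ≡ 1 mod 4, sign kept]
  = (2/5)    [47 ≡ 2 mod 5]
  = -(1/5)    [5 ≡ 5 mod 8 ⇒ (2/5) = -1]
  = -1    [(1/5) = 1]
Product: (1)·(-1) = -1.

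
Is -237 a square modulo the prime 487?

Pull out -1: (-237/487) = (-1/487)·(237/487). Since 487 ≡ 3 (mod 4), (-1/487) = -1. Now have -(237/487).
237 ≡ 1 (mod 4), so quadratic reciprocity gives (237/487) = (487/237). Reduce: 487 ≡ 13 (mod 237). Now have -(13/237).
13 ≡ 1 (mod 4), so quadratic reciprocity gives (13/237) = (237/13). Reduce: 237 ≡ 3 (mod 13). Now have -(3/13).
13 ≡ 1 (mod 4), so quadratic reciprocity gives (3/13) = (13/3). Reduce: 13 ≡ 1 (mod 3). Now have -(1/3).
(1/3) = 1. Collecting the sign factors: -1.
The Legendre symbol is -1, so x^2 ≡ -237 (mod 487) has no solution.

no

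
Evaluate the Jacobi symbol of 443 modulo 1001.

(443|1001)
  = (1001|443)    [QR: 1001 ≡ 1 mod 4, sign kept]
  = (115|443)    [1001 ≡ 115 mod 443]
  = -(443|115)    [QR: both ≡ 3 mod 4, sign flips]
  = -(98|115)    [443 ≡ 98 mod 115]
  = (49|115)    [115 ≡ 3 mod 8 ⇒ (2|115) = -1]
  = (115|49)    [QR: 49 ≡ 1 mod 4, sign kept]
  = (17|49)    [115 ≡ 17 mod 49]
  = (49|17)    [QR: 17 ≡ 1 mod 4, sign kept]
  = (15|17)    [49 ≡ 15 mod 17]
  = (17|15)    [QR: 17 ≡ 1 mod 4, sign kept]
  = (2|15)    [17 ≡ 2 mod 15]
  = (1|15)    [15 ≡ 7 mod 8 ⇒ (2|15) = +1]
  = 1    [(1|15) = 1]

1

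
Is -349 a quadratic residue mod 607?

Pull out -1: (-349/607) = (-1/607)·(349/607). Since 607 ≡ 3 (mod 4), (-1/607) = -1. Now have -(349/607).
349 ≡ 1 (mod 4), so quadratic reciprocity gives (349/607) = (607/349). Reduce: 607 ≡ 258 (mod 349). Now have -(258/349).
Factor out 2: 258 = 2·129. Since 349 ≡ 5 (mod 8), (2/349) = -1. Now have (129/349).
129 ≡ 1 (mod 4), so quadratic reciprocity gives (129/349) = (349/129). Reduce: 349 ≡ 91 (mod 129). Now have (91/129).
129 ≡ 1 (mod 4), so quadratic reciprocity gives (91/129) = (129/91). Reduce: 129 ≡ 38 (mod 91). Now have (38/91).
Factor out 2: 38 = 2·19. Since 91 ≡ 3 (mod 8), (2/91) = -1. Now have -(19/91).
Both 19 ≡ 3 and 91 ≡ 3 (mod 4), so reciprocity gives (19/91) = -(91/19). Reduce: 91 ≡ 15 (mod 19). Now have (15/19).
Both 15 ≡ 3 and 19 ≡ 3 (mod 4), so reciprocity gives (15/19) = -(19/15). Reduce: 19 ≡ 4 (mod 15). Now have -(4/15).
Factor out 2: 4 = 2^2. Since 15 ≡ 7 (mod 8), (2/15) = +1, and (2/15)^2 = +1. Now have -(1/15).
(1/15) = 1. Collecting the sign factors: -1.
The Legendre symbol is -1, so x^2 ≡ -349 (mod 607) has no solution.

no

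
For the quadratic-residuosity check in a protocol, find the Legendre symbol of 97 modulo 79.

Reduce the numerator: 97 ≡ 18 (mod 79), so (97/79) = (18/79).
Factor out 2: 18 = 2·9. Since 79 ≡ 7 (mod 8), (2/79) = +1. Now have (9/79).
9 ≡ 1 (mod 4), so quadratic reciprocity gives (9/79) = (79/9). Reduce: 79 ≡ 7 (mod 9). Now have (7/9).
9 ≡ 1 (mod 4), so quadratic reciprocity gives (7/9) = (9/7). Reduce: 9 ≡ 2 (mod 7). Now have (2/7).
Factor out 2: 2 = 2. Since 7 ≡ 7 (mod 8), (2/7) = +1. Now have (1/7).
(1/7) = 1. Collecting the sign factors: 1.

1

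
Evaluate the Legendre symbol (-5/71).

(-5/71)
  = -(5/71)    [71 ≡ 3 mod 4 ⇒ (-1/71) = -1]
  = -(71/5)    [QR: 5 ≡ 1 mod 4, sign kept]
  = -(1/5)    [71 ≡ 1 mod 5]
  = -1    [(1/5) = 1]

-1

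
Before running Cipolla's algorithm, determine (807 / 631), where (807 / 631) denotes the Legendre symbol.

Reduce the numerator: 807 ≡ 176 (mod 631), so (807 / 631) = (176 / 631).
Factor out 2: 176 = 2^4·11. Since 631 ≡ 7 (mod 8), (2 / 631) = +1, and (2 / 631)^4 = +1. Now have (11 / 631).
Both 11 ≡ 3 and 631 ≡ 3 (mod 4), so reciprocity gives (11 / 631) = -(631 / 11). Reduce: 631 ≡ 4 (mod 11). Now have -(4 / 11).
Factor out 2: 4 = 2^2. Since 11 ≡ 3 (mod 8), (2 / 11) = -1, and (2 / 11)^2 = +1. Now have -(1 / 11).
(1 / 11) = 1. Collecting the sign factors: -1.

-1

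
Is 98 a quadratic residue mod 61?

no

Reduce the numerator: 98 ≡ 37 (mod 61), so (98/61) = (37/61).
37 ≡ 1 (mod 4), so quadratic reciprocity gives (37/61) = (61/37). Reduce: 61 ≡ 24 (mod 37). Now have (24/37).
Factor out 2: 24 = 2^3·3. Since 37 ≡ 5 (mod 8), (2/37) = -1, and (2/37)^3 = -1. Now have -(3/37).
37 ≡ 1 (mod 4), so quadratic reciprocity gives (3/37) = (37/3). Reduce: 37 ≡ 1 (mod 3). Now have -(1/3).
(1/3) = 1. Collecting the sign factors: -1.
The Legendre symbol is -1, so x^2 ≡ 98 (mod 61) has no solution.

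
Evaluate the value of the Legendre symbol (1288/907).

Reduce the numerator: 1288 ≡ 381 (mod 907), so (1288/907) = (381/907).
381 ≡ 1 (mod 4), so quadratic reciprocity gives (381/907) = (907/381). Reduce: 907 ≡ 145 (mod 381). Now have (145/381).
145 ≡ 1 (mod 4), so quadratic reciprocity gives (145/381) = (381/145). Reduce: 381 ≡ 91 (mod 145). Now have (91/145).
145 ≡ 1 (mod 4), so quadratic reciprocity gives (91/145) = (145/91). Reduce: 145 ≡ 54 (mod 91). Now have (54/91).
Factor out 2: 54 = 2·27. Since 91 ≡ 3 (mod 8), (2/91) = -1. Now have -(27/91).
Both 27 ≡ 3 and 91 ≡ 3 (mod 4), so reciprocity gives (27/91) = -(91/27). Reduce: 91 ≡ 10 (mod 27). Now have (10/27).
Factor out 2: 10 = 2·5. Since 27 ≡ 3 (mod 8), (2/27) = -1. Now have -(5/27).
5 ≡ 1 (mod 4), so quadratic reciprocity gives (5/27) = (27/5). Reduce: 27 ≡ 2 (mod 5). Now have -(2/5).
Factor out 2: 2 = 2. Since 5 ≡ 5 (mod 8), (2/5) = -1. Now have (1/5).
(1/5) = 1. Collecting the sign factors: 1.

1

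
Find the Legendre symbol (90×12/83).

1

By multiplicativity, (90·12/83) = (90/83)·(12/83).
First factor (90/83):
(90/83)
  = (7/83)    [90 ≡ 7 mod 83]
  = -(83/7)    [QR: both ≡ 3 mod 4, sign flips]
  = -(6/7)    [83 ≡ 6 mod 7]
  = -(3/7)    [7 ≡ 7 mod 8 ⇒ (2/7) = +1]
  = (7/3)    [QR: both ≡ 3 mod 4, sign flips]
  = (1/3)    [7 ≡ 1 mod 3]
  = 1    [(1/3) = 1]
Second factor (12/83):
(12/83)
  = (3/83)    [83 ≡ 3 mod 8 ⇒ (2/83)^2 = +1]
  = -(83/3)    [QR: both ≡ 3 mod 4, sign flips]
  = -(2/3)    [83 ≡ 2 mod 3]
  = (1/3)    [3 ≡ 3 mod 8 ⇒ (2/3) = -1]
  = 1    [(1/3) = 1]
Product: (1)·(1) = 1.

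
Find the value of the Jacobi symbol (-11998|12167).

1

Pull out -1: (-11998|12167) = (-1|12167)·(11998|12167). Since 12167 ≡ 3 (mod 4), (-1|12167) = -1. Now have -(11998|12167).
Factor out 2: 11998 = 2·5999. Since 12167 ≡ 7 (mod 8), (2|12167) = +1. Now have -(5999|12167).
Both 5999 ≡ 3 and 12167 ≡ 3 (mod 4), so reciprocity gives (5999|12167) = -(12167|5999). Reduce: 12167 ≡ 169 (mod 5999). Now have (169|5999).
169 ≡ 1 (mod 4), so quadratic reciprocity gives (169|5999) = (5999|169). Reduce: 5999 ≡ 84 (mod 169). Now have (84|169).
Factor out 2: 84 = 2^2·21. Since 169 ≡ 1 (mod 8), (2|169) = +1, and (2|169)^2 = +1. Now have (21|169).
21 ≡ 1 (mod 4), so quadratic reciprocity gives (21|169) = (169|21). Reduce: 169 ≡ 1 (mod 21). Now have (1|21).
(1|21) = 1. Collecting the sign factors: 1.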